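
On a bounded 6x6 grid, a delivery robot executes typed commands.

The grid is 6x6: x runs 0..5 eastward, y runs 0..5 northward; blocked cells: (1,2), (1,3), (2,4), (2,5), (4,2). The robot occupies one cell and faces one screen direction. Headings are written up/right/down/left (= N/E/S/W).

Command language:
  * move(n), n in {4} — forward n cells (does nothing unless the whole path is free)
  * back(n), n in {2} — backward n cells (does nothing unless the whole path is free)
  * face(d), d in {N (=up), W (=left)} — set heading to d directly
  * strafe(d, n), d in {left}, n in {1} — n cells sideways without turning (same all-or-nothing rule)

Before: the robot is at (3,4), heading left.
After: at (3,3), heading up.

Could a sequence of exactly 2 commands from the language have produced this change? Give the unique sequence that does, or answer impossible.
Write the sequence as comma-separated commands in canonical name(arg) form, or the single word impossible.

strafe(left, 1), face(N)

key: cell and facing (now N) both changed — the 2 commands mix motion and turning
from: at (3,4), heading left
t=1 strafe(left, 1) ⇒ at (3,3), heading left
t=2 face(N) ⇒ at (3,3), heading up
no other 2-command option fits: unique.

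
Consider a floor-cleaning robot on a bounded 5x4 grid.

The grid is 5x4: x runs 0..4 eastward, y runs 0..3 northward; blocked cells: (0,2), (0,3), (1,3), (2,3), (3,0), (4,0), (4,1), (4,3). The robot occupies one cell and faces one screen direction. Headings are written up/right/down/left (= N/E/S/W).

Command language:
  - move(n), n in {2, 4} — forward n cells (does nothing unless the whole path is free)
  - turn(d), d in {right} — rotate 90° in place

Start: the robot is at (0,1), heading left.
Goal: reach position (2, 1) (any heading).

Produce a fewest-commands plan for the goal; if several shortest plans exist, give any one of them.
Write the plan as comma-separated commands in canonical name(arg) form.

turn(right), turn(right), move(2)

t0: at (0,1), heading left
1. turn(right) → at (0,1), heading up
2. turn(right) → at (0,1), heading right
3. move(2) → at (2,1), heading right
minimal: 3 command(s), checked below 3.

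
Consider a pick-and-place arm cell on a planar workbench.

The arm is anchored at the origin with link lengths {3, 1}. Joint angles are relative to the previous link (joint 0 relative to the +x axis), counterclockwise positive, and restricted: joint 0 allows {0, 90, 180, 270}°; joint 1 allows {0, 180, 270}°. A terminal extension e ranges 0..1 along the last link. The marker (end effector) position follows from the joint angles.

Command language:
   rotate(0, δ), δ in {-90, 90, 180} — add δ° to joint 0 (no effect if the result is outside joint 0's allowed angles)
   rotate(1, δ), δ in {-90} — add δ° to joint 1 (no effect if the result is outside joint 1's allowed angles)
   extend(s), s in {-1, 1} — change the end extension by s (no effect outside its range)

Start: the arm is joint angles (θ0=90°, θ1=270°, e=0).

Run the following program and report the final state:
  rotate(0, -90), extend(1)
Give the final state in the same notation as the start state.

joint angles (θ0=0°, θ1=270°, e=1)

begin: joint angles (θ0=90°, θ1=270°, e=0)
t=1 rotate(0, -90) ⇒ joint angles (θ0=0°, θ1=270°, e=0)
t=2 extend(1) ⇒ joint angles (θ0=0°, θ1=270°, e=1)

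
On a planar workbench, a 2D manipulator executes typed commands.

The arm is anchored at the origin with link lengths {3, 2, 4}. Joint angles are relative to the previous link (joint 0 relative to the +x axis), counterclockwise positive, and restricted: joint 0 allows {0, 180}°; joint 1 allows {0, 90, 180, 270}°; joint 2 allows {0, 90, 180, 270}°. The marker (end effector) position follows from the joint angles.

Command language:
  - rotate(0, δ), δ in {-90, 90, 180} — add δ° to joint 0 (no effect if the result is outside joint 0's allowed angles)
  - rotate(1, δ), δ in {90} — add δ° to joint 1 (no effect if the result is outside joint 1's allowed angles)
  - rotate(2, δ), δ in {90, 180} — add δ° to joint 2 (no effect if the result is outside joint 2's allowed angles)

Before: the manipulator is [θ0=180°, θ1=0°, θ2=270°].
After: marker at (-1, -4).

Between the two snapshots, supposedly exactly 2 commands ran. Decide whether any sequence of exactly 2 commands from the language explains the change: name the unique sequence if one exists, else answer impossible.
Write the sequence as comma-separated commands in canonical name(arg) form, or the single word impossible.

begin: [θ0=180°, θ1=0°, θ2=270°]
t=1 rotate(1, 90) ⇒ [θ0=180°, θ1=90°, θ2=270°]
t=2 rotate(1, 90) ⇒ [θ0=180°, θ1=180°, θ2=270°]
all 36 alternatives checked — unique.

rotate(1, 90), rotate(1, 90)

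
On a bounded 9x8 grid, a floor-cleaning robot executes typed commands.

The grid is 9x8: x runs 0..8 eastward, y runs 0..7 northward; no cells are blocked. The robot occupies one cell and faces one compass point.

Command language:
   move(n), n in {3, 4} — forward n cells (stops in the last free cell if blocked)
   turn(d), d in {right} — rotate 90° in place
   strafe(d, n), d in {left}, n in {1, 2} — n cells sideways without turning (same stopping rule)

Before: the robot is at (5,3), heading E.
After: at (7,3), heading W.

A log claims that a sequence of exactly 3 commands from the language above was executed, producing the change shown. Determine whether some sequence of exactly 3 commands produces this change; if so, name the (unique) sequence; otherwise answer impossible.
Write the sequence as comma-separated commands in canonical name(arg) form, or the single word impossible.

turn(right), strafe(left, 2), turn(right)

key: cell and facing (now W) both changed — the 3 commands mix motion and turning
t0: at (5,3), heading E
1. turn(right) → at (5,3), heading S
2. strafe(left, 2) → at (7,3), heading S
3. turn(right) → at (7,3), heading W
uniquely the one of 125 3-step routes that fits.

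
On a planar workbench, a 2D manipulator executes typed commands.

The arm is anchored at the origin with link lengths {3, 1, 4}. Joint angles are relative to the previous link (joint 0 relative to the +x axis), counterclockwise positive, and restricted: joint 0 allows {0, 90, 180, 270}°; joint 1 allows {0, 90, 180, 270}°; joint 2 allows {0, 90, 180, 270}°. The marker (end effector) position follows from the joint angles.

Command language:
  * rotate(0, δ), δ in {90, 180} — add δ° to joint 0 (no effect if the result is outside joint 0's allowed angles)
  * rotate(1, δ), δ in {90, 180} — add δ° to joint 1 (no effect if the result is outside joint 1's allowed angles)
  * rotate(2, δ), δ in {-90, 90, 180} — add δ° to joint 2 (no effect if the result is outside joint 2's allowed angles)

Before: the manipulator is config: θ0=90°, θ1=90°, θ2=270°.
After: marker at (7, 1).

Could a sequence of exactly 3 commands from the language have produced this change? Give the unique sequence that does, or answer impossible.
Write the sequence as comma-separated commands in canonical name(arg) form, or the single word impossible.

initial: config: θ0=90°, θ1=90°, θ2=270°
step 1 (rotate(0, 90)): config: θ0=180°, θ1=90°, θ2=270°
step 2 (rotate(0, 90)): config: θ0=270°, θ1=90°, θ2=270°
step 3 (rotate(0, 90)): config: θ0=0°, θ1=90°, θ2=270°
uniquely the one of 343 3-step routes that fits.

rotate(0, 90), rotate(0, 90), rotate(0, 90)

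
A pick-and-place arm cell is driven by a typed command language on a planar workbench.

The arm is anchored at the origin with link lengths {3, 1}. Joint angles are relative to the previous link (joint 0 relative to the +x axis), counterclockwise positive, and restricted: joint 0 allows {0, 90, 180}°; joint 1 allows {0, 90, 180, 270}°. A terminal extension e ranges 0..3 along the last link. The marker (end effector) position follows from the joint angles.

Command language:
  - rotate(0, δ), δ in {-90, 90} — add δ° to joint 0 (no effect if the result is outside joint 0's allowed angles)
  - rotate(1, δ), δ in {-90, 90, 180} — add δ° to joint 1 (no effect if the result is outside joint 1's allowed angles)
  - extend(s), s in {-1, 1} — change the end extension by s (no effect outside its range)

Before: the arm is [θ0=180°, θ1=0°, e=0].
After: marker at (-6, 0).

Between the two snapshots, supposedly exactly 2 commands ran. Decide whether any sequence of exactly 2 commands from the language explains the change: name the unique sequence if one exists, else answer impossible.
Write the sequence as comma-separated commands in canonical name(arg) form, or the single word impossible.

t0: [θ0=180°, θ1=0°, e=0]
1. extend(1) → [θ0=180°, θ1=0°, e=1]
2. extend(1) → [θ0=180°, θ1=0°, e=2]
all 49 alternatives checked — unique.

extend(1), extend(1)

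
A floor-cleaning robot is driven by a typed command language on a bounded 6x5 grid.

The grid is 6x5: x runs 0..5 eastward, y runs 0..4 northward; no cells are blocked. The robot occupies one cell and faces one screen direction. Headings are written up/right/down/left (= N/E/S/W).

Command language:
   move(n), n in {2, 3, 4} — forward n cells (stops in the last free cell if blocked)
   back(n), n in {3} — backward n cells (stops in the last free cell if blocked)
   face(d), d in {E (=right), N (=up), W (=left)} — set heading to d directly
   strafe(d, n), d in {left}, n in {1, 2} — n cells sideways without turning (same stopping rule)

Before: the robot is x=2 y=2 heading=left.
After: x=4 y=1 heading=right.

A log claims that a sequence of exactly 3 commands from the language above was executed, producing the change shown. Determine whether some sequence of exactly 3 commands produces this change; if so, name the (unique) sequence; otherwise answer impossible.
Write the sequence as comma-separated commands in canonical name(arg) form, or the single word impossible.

key: running move(2) before strafe(left, 1) would end elsewhere — order is forced
initial: x=2 y=2 heading=left
[1] after strafe(left, 1): x=2 y=1 heading=left
[2] after face(E): x=2 y=1 heading=right
[3] after move(2): x=4 y=1 heading=right
no other 3-command option fits: unique.

strafe(left, 1), face(E), move(2)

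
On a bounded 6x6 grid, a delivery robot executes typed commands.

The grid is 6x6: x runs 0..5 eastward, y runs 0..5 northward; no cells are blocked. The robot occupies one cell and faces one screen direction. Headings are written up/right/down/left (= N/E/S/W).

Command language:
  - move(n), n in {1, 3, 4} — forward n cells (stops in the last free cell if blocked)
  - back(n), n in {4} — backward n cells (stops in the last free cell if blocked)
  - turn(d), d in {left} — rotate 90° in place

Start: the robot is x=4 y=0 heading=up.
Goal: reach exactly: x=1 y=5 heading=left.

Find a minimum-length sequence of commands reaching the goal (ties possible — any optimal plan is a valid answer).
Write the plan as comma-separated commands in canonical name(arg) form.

begin: x=4 y=0 heading=up
step 1 (move(4)): x=4 y=4 heading=up
step 2 (move(4)): x=4 y=5 heading=up
step 3 (turn(left)): x=4 y=5 heading=left
step 4 (move(3)): x=1 y=5 heading=left
minimal: 4 command(s), checked below 4.

move(4), move(4), turn(left), move(3)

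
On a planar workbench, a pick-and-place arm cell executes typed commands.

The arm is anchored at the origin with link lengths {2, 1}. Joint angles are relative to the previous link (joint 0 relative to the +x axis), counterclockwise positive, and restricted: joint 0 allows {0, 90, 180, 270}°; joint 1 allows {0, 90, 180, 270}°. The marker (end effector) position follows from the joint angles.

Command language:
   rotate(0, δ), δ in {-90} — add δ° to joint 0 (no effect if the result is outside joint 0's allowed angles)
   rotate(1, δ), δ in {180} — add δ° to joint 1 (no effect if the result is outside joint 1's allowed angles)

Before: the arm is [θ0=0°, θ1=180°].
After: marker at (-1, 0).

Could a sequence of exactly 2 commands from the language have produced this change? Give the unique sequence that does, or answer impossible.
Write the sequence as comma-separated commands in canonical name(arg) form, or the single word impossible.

rotate(0, -90), rotate(0, -90)

t0: [θ0=0°, θ1=180°]
t=1 rotate(0, -90) ⇒ [θ0=270°, θ1=180°]
t=2 rotate(0, -90) ⇒ [θ0=180°, θ1=180°]
no other 2-command option fits: unique.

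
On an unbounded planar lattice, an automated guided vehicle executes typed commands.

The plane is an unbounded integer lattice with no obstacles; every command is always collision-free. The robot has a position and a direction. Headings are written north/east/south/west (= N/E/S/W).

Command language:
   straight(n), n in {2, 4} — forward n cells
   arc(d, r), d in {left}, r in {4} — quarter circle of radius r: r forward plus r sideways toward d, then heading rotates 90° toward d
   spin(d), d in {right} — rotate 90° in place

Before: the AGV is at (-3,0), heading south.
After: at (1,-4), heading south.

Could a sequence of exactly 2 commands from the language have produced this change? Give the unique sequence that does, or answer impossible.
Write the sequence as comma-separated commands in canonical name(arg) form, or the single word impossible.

key: still facing S at the end — net rotation zero over 2 steps
initial: at (-3,0), heading south
t=1 arc(left, 4) ⇒ at (1,-4), heading east
t=2 spin(right) ⇒ at (1,-4), heading south
uniquely the one of 16 2-step routes that fits.

arc(left, 4), spin(right)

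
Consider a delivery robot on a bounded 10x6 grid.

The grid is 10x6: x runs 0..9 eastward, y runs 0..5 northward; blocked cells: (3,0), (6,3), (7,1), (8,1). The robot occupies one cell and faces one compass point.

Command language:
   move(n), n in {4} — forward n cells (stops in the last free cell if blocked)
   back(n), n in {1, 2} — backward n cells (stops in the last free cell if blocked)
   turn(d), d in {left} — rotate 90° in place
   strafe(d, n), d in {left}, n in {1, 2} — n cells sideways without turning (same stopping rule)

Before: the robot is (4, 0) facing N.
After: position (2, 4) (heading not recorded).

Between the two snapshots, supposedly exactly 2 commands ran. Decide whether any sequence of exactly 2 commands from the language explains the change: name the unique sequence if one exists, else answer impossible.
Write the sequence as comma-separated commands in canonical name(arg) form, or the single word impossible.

key: order matters: swapping move(4) and strafe(left, 2) lands elsewhere
start: (4, 0) facing N
[1] after move(4): (4, 4) facing N
[2] after strafe(left, 2): (2, 4) facing N
no rival 2-sequence matches.

move(4), strafe(left, 2)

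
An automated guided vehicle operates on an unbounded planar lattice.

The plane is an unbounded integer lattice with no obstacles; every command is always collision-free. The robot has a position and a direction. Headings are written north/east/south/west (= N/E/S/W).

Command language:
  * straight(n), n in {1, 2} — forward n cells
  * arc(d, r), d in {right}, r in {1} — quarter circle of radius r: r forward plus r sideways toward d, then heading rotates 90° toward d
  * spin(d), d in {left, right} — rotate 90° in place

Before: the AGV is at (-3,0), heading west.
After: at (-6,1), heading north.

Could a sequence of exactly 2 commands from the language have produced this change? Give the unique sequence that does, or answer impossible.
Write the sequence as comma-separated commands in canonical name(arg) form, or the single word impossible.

straight(2), arc(right, 1)

key: running arc(right, 1) before straight(2) would end elsewhere — order is forced
from: at (-3,0), heading west
step 1 (straight(2)): at (-5,0), heading west
step 2 (arc(right, 1)): at (-6,1), heading north
no other 2-command option fits: unique.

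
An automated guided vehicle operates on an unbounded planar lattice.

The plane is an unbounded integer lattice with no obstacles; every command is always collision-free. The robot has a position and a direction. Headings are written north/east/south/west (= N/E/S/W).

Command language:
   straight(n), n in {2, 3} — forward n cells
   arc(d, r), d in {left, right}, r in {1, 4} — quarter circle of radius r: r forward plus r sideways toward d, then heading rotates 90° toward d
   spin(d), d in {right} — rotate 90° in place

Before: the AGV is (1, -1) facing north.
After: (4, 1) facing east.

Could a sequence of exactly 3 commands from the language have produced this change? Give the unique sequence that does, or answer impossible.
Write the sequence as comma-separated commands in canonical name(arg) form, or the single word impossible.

key: running straight(3) before straight(2) would end elsewhere — order is forced
begin: (1, -1) facing north
[1] after straight(2): (1, 1) facing north
[2] after spin(right): (1, 1) facing east
[3] after straight(3): (4, 1) facing east
uniquely the one of 343 3-step routes that fits.

straight(2), spin(right), straight(3)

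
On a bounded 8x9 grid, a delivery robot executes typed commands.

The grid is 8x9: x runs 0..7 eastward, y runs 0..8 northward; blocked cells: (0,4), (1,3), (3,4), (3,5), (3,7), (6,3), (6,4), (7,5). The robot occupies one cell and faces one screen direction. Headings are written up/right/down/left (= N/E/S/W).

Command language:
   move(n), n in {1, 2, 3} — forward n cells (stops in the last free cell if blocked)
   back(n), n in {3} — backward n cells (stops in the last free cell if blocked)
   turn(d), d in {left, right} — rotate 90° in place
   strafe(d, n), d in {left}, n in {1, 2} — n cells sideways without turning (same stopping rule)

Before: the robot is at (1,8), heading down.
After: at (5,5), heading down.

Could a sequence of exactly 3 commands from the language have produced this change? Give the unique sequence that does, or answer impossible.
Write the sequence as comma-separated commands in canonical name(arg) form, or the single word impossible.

key: still facing S at the end — nothing in the sequence rotates
begin: at (1,8), heading down
[1] after strafe(left, 2): at (3,8), heading down
[2] after strafe(left, 2): at (5,8), heading down
[3] after move(3): at (5,5), heading down
all 512 alternatives checked — unique.

strafe(left, 2), strafe(left, 2), move(3)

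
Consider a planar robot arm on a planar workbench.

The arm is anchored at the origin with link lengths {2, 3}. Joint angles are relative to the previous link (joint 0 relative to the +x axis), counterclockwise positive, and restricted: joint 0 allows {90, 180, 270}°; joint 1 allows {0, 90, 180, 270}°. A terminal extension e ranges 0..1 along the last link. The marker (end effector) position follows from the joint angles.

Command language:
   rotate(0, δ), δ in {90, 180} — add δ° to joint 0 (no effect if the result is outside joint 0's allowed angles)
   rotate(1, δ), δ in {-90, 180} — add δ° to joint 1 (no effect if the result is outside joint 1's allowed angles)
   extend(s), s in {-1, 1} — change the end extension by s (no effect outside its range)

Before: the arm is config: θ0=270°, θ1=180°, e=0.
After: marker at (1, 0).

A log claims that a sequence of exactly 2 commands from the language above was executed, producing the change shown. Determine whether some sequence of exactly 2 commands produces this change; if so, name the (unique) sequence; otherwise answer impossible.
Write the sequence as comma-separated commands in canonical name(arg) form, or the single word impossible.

rotate(0, 180), rotate(0, 90)

key: running rotate(0, 90) before rotate(0, 180) would end elsewhere — order is forced
initial: config: θ0=270°, θ1=180°, e=0
1. rotate(0, 180) → config: θ0=90°, θ1=180°, e=0
2. rotate(0, 90) → config: θ0=180°, θ1=180°, e=0
no other 2-command option fits: unique.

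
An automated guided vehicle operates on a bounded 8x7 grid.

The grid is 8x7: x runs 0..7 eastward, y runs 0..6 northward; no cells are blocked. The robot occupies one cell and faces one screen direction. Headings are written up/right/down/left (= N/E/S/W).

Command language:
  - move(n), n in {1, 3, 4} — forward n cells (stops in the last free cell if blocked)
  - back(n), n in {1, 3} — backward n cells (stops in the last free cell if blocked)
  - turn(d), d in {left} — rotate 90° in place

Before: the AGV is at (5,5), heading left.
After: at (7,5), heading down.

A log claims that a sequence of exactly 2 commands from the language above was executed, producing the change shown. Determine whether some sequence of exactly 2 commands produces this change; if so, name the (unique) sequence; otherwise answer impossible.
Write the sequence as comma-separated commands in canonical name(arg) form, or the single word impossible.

key: order matters: swapping back(3) and turn(left) lands elsewhere
initial: at (5,5), heading left
t=1 back(3) ⇒ at (7,5), heading left
t=2 turn(left) ⇒ at (7,5), heading down
no rival 2-sequence matches.

back(3), turn(left)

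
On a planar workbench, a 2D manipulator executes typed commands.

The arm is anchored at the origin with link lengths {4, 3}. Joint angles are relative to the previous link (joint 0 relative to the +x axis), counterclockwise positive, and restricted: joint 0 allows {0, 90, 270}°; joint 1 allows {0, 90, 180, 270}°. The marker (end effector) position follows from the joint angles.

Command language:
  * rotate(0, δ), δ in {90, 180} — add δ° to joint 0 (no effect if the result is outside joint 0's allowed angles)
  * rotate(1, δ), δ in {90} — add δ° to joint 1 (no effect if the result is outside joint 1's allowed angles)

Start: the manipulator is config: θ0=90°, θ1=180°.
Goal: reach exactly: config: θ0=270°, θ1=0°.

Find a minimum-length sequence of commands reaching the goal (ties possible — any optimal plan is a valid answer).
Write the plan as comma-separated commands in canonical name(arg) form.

begin: config: θ0=90°, θ1=180°
t=1 rotate(1, 90) ⇒ config: θ0=90°, θ1=270°
t=2 rotate(1, 90) ⇒ config: θ0=90°, θ1=0°
t=3 rotate(0, 180) ⇒ config: θ0=270°, θ1=0°
no 2-step plan works, so 3 is optimal.

rotate(1, 90), rotate(1, 90), rotate(0, 180)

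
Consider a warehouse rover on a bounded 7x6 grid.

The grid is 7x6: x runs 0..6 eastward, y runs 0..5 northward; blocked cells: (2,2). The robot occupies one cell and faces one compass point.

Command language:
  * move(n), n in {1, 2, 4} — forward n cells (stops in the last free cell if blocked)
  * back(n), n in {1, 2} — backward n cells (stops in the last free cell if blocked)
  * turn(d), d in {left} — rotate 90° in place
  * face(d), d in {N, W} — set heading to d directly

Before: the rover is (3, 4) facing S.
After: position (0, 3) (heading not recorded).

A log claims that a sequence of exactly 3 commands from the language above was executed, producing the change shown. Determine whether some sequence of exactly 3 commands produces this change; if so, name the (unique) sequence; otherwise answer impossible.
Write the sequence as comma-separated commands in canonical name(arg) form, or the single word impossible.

key: move(4) runs into the grid edge before its full distance
initial: (3, 4) facing S
step 1 (move(1)): (3, 3) facing S
step 2 (face(W)): (3, 3) facing W
step 3 (move(4)): (0, 3) facing W
no other 3-command option fits: unique.

move(1), face(W), move(4)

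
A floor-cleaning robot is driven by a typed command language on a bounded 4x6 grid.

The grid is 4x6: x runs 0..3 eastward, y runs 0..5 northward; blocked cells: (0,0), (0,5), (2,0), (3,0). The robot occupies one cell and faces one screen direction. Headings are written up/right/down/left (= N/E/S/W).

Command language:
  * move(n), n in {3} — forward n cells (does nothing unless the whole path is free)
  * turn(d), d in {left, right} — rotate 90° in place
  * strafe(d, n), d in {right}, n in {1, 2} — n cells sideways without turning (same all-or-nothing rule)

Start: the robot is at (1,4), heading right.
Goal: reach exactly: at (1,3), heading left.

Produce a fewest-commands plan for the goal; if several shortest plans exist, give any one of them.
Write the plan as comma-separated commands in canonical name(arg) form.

strafe(right, 1), turn(right), turn(right)

from: at (1,4), heading right
t=1 strafe(right, 1) ⇒ at (1,3), heading right
t=2 turn(right) ⇒ at (1,3), heading down
t=3 turn(right) ⇒ at (1,3), heading left
shorter routes all fall short; 3 is best.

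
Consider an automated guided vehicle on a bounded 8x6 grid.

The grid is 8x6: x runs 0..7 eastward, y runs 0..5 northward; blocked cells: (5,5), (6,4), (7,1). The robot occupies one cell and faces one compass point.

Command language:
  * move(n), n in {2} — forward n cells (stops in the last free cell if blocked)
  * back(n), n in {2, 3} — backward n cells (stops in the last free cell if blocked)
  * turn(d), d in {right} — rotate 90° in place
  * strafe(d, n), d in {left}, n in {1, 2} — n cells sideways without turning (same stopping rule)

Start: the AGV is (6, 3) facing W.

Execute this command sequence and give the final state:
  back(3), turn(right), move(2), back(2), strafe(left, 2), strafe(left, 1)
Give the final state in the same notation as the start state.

from: (6, 3) facing W
t=1 back(3) ⇒ (7, 3) facing W
t=2 turn(right) ⇒ (7, 3) facing N
t=3 move(2) ⇒ (7, 5) facing N
t=4 back(2) ⇒ (7, 3) facing N
t=5 strafe(left, 2) ⇒ (5, 3) facing N
t=6 strafe(left, 1) ⇒ (4, 3) facing N

(4, 3) facing N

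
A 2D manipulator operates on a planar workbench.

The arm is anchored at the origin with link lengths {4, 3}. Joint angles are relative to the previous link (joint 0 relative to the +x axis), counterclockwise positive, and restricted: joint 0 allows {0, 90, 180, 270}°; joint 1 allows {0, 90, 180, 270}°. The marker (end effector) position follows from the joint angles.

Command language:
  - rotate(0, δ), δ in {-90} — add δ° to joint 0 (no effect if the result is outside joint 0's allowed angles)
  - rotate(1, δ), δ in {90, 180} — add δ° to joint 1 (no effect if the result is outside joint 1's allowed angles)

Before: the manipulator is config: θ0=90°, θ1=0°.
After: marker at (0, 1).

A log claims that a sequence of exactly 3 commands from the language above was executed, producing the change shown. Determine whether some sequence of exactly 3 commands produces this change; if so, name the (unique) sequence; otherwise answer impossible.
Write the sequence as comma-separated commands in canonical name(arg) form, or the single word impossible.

start: config: θ0=90°, θ1=0°
1. rotate(1, 180) → config: θ0=90°, θ1=180°
2. rotate(1, 180) → config: θ0=90°, θ1=0°
3. rotate(1, 180) → config: θ0=90°, θ1=180°
uniquely the one of 27 3-step routes that fits.

rotate(1, 180), rotate(1, 180), rotate(1, 180)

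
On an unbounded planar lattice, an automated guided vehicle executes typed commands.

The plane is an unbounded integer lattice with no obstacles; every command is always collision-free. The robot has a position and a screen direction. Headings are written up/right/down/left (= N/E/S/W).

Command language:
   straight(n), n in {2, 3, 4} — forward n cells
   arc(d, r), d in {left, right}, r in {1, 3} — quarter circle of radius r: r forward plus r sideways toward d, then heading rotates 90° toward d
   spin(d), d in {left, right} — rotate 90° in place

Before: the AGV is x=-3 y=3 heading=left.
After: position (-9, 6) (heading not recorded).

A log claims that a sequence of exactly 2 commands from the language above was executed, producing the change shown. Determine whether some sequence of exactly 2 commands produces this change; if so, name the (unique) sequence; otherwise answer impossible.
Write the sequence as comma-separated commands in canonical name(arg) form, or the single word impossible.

straight(3), arc(right, 3)

key: order matters: swapping straight(3) and arc(right, 3) lands elsewhere
from: x=-3 y=3 heading=left
t=1 straight(3) ⇒ x=-6 y=3 heading=left
t=2 arc(right, 3) ⇒ x=-9 y=6 heading=up
no rival 2-sequence matches.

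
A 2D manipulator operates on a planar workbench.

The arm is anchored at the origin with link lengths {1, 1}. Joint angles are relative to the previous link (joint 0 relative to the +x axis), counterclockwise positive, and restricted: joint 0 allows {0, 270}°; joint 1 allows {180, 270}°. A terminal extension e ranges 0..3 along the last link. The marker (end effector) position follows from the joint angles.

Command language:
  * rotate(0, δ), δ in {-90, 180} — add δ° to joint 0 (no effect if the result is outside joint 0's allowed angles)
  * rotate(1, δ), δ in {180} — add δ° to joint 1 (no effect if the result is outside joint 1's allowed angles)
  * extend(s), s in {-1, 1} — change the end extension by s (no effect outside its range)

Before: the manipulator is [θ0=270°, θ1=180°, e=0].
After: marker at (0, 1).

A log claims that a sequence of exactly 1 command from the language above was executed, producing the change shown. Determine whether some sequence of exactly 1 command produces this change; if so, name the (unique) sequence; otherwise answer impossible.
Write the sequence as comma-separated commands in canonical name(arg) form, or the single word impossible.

begin: [θ0=270°, θ1=180°, e=0]
1. extend(1) → [θ0=270°, θ1=180°, e=1]
no other 1-command option fits: unique.

extend(1)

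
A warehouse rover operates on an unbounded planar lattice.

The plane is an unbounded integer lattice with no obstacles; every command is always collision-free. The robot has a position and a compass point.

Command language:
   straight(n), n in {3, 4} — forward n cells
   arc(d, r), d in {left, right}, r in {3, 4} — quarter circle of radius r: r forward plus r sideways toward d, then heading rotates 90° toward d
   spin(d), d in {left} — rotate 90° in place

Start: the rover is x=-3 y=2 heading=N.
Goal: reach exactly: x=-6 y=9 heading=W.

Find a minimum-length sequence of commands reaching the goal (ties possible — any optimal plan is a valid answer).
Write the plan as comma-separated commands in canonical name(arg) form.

initial: x=-3 y=2 heading=N
[1] after straight(4): x=-3 y=6 heading=N
[2] after arc(left, 3): x=-6 y=9 heading=W
shorter routes all fall short; 2 is best.

straight(4), arc(left, 3)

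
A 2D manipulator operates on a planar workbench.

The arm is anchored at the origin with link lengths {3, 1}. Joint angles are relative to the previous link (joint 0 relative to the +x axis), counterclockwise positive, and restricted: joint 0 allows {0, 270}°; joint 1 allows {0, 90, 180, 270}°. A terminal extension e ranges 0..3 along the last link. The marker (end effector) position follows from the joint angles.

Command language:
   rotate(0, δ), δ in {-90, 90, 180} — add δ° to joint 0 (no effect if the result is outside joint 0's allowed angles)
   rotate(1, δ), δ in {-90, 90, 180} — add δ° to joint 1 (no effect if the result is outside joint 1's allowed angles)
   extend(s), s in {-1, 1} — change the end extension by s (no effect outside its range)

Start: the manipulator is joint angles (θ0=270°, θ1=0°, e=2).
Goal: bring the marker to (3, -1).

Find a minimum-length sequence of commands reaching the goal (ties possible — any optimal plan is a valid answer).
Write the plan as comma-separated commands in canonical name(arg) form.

extend(-1), extend(-1), rotate(0, 90), rotate(1, -90)

begin: joint angles (θ0=270°, θ1=0°, e=2)
1. extend(-1) → joint angles (θ0=270°, θ1=0°, e=1)
2. extend(-1) → joint angles (θ0=270°, θ1=0°, e=0)
3. rotate(0, 90) → joint angles (θ0=0°, θ1=0°, e=0)
4. rotate(1, -90) → joint angles (θ0=0°, θ1=270°, e=0)
shorter routes all fall short; 4 is best.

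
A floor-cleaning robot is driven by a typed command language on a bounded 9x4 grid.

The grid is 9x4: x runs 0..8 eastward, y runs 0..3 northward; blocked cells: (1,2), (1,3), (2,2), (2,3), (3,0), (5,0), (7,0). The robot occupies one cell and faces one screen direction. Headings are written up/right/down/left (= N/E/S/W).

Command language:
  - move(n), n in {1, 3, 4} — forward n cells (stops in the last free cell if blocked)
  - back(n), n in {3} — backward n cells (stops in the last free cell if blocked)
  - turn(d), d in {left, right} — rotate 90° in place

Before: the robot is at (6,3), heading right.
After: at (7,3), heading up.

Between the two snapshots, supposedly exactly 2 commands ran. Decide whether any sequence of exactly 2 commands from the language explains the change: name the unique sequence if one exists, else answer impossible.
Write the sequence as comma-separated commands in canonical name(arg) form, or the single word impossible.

key: cell and facing (now N) both changed — the 2 commands mix motion and turning
begin: at (6,3), heading right
[1] after move(1): at (7,3), heading right
[2] after turn(left): at (7,3), heading up
no rival 2-sequence matches.

move(1), turn(left)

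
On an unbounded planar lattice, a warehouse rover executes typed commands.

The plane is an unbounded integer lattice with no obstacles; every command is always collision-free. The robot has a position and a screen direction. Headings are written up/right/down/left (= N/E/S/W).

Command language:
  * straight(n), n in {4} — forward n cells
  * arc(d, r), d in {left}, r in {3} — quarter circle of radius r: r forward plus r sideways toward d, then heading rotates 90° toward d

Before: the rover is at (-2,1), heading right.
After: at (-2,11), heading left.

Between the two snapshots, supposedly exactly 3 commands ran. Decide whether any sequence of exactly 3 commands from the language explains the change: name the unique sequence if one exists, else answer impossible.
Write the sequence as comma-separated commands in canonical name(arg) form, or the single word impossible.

arc(left, 3), straight(4), arc(left, 3)

key: position moved to (-2,11) AND the heading swung to W — translation plus rotation needed
t0: at (-2,1), heading right
step 1 (arc(left, 3)): at (1,4), heading up
step 2 (straight(4)): at (1,8), heading up
step 3 (arc(left, 3)): at (-2,11), heading left
no rival 3-sequence matches.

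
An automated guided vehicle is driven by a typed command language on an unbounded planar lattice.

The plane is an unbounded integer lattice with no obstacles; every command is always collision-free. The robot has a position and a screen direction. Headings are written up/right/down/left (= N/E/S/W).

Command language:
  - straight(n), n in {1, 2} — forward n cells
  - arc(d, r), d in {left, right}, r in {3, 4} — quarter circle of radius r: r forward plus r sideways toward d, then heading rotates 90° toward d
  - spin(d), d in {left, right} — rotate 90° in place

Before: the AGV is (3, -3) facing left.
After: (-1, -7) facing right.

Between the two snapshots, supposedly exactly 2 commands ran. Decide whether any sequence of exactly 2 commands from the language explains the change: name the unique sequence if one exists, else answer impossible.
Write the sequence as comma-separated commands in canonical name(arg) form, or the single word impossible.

key: cell and facing (now E) both changed — the 2 commands mix motion and turning
initial: (3, -3) facing left
1. arc(left, 4) → (-1, -7) facing down
2. spin(left) → (-1, -7) facing right
uniquely the one of 64 2-step routes that fits.

arc(left, 4), spin(left)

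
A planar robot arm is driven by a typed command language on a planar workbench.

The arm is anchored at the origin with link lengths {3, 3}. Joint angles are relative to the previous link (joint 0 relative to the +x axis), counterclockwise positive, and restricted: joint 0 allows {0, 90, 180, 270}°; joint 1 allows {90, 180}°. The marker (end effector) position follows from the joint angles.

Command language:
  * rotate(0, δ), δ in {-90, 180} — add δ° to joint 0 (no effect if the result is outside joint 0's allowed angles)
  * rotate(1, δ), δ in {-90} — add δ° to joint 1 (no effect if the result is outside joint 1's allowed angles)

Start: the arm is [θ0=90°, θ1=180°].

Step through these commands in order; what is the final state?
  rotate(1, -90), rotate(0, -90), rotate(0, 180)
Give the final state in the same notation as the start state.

[θ0=180°, θ1=90°]

t0: [θ0=90°, θ1=180°]
t=1 rotate(1, -90) ⇒ [θ0=90°, θ1=90°]
t=2 rotate(0, -90) ⇒ [θ0=0°, θ1=90°]
t=3 rotate(0, 180) ⇒ [θ0=180°, θ1=90°]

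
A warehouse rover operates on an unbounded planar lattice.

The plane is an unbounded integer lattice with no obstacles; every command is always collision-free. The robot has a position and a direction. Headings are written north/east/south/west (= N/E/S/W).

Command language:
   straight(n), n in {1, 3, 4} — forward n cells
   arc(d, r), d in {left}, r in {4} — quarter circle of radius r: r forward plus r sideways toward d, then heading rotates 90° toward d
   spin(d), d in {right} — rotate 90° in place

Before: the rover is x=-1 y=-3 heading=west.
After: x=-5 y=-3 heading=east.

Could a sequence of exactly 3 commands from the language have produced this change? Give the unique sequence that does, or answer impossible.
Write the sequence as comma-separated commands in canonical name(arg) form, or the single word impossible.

straight(4), spin(right), spin(right)

key: position moved to (-5,-3) AND the heading swung to E — translation plus rotation needed
start: x=-1 y=-3 heading=west
1. straight(4) → x=-5 y=-3 heading=west
2. spin(right) → x=-5 y=-3 heading=north
3. spin(right) → x=-5 y=-3 heading=east
uniquely the one of 125 3-step routes that fits.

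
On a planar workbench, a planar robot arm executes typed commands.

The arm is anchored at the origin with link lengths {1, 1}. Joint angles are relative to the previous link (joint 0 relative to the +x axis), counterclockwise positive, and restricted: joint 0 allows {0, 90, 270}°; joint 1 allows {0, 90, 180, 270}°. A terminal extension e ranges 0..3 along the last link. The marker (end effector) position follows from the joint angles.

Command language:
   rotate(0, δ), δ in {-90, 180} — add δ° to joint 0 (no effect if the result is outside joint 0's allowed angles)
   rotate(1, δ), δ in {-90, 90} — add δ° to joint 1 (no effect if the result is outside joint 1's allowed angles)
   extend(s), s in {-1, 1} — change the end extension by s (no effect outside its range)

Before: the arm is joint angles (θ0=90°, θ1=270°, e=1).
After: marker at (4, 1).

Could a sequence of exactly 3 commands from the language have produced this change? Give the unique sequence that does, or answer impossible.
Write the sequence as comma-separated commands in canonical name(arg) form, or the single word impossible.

start: joint angles (θ0=90°, θ1=270°, e=1)
t=1 extend(1) ⇒ joint angles (θ0=90°, θ1=270°, e=2)
t=2 extend(1) ⇒ joint angles (θ0=90°, θ1=270°, e=3)
t=3 extend(1) ⇒ joint angles (θ0=90°, θ1=270°, e=3)
uniquely the one of 216 3-step routes that fits.

extend(1), extend(1), extend(1)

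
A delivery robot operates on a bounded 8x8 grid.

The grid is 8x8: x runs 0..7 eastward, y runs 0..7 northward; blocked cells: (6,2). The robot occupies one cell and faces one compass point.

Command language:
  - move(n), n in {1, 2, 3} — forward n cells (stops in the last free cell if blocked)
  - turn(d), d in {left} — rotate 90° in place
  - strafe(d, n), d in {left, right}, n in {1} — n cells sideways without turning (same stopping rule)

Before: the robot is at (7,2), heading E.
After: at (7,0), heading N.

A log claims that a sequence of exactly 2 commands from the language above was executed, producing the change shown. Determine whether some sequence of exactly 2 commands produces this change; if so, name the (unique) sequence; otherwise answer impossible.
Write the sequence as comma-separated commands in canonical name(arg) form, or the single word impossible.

every 2-command combo misses the target.

impossible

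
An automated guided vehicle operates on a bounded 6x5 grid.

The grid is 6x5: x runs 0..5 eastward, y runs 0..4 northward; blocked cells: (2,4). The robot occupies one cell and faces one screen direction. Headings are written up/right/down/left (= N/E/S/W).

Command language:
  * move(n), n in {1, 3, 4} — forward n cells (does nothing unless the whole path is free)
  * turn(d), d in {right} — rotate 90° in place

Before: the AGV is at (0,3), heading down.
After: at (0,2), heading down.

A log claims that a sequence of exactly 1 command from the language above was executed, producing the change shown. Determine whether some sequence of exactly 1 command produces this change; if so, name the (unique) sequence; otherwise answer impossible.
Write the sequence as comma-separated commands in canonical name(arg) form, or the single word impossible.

move(1)

key: still facing S — the one step turns nothing
begin: at (0,3), heading down
1. move(1) → at (0,2), heading down
all 4 alternatives checked — unique.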